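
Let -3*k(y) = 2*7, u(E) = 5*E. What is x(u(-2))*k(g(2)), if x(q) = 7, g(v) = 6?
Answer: -98/3 ≈ -32.667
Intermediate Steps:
k(y) = -14/3 (k(y) = -2*7/3 = -⅓*14 = -14/3)
x(u(-2))*k(g(2)) = 7*(-14/3) = -98/3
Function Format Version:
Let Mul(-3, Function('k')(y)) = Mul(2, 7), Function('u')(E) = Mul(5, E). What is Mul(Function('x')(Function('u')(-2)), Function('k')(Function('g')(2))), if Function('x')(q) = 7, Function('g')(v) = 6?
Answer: Rational(-98, 3) ≈ -32.667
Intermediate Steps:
Function('k')(y) = Rational(-14, 3) (Function('k')(y) = Mul(Rational(-1, 3), Mul(2, 7)) = Mul(Rational(-1, 3), 14) = Rational(-14, 3))
Mul(Function('x')(Function('u')(-2)), Function('k')(Function('g')(2))) = Mul(7, Rational(-14, 3)) = Rational(-98, 3)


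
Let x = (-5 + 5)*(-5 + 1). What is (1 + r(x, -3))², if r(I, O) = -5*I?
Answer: 1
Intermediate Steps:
x = 0 (x = 0*(-4) = 0)
(1 + r(x, -3))² = (1 - 5*0)² = (1 + 0)² = 1² = 1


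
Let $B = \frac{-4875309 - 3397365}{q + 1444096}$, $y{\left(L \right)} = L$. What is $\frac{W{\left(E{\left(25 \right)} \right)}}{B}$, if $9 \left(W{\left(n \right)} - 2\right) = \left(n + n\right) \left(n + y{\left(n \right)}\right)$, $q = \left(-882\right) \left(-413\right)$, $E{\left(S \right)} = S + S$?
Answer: $- \frac{9058085258}{37227033} \approx -243.32$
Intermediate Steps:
$E{\left(S \right)} = 2 S$
$q = 364266$
$W{\left(n \right)} = 2 + \frac{4 n^{2}}{9}$ ($W{\left(n \right)} = 2 + \frac{\left(n + n\right) \left(n + n\right)}{9} = 2 + \frac{2 n 2 n}{9} = 2 + \frac{4 n^{2}}{9}$)
$B = - \frac{4136337}{904181}$ ($B = \frac{-4875309 - 3397365}{364266 + 1444096} = - \frac{8272674}{1808362} = \left(-8272674\right) \frac{1}{1808362} = - \frac{4136337}{904181} \approx -4.5747$)
$\frac{W{\left(E{\left(25 \right)} \right)}}{B} = \frac{2 + \frac{4 \left(2 \cdot 25\right)^{2}}{9}}{- \frac{4136337}{904181}} = \left(2 + \frac{4 \cdot 50^{2}}{9}\right) \left(- \frac{904181}{4136337}\right) = \left(2 + \frac{4}{9} \cdot 2500\right) \left(- \frac{904181}{4136337}\right) = \left(2 + \frac{10000}{9}\right) \left(- \frac{904181}{4136337}\right) = \frac{10018}{9} \left(- \frac{904181}{4136337}\right) = - \frac{9058085258}{37227033}$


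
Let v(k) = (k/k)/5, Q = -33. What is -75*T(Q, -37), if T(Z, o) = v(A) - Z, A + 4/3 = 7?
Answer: -2490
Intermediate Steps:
A = 17/3 (A = -4/3 + 7 = 17/3 ≈ 5.6667)
v(k) = ⅕ (v(k) = 1*(⅕) = ⅕)
T(Z, o) = ⅕ - Z
-75*T(Q, -37) = -75*(⅕ - 1*(-33)) = -75*(⅕ + 33) = -75*166/5 = -2490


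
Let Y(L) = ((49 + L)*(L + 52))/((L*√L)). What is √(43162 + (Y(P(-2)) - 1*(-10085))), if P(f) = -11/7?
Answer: √(315701463 + 820372*I*√77)/77 ≈ 230.77 + 2.6307*I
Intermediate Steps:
P(f) = -11/7 (P(f) = -11*⅐ = -11/7)
Y(L) = (49 + L)*(52 + L)/L^(3/2) (Y(L) = ((49 + L)*(52 + L))/(L^(3/2)) = ((49 + L)*(52 + L))/L^(3/2) = (49 + L)*(52 + L)/L^(3/2))
√(43162 + (Y(P(-2)) - 1*(-10085))) = √(43162 + ((2548 + (-11/7)² + 101*(-11/7))/(-11/7)^(3/2) - 1*(-10085))) = √(43162 + ((7*I*√77/121)*(2548 + 121/49 - 1111/7) + 10085)) = √(43162 + ((7*I*√77/121)*(117196/49) + 10085)) = √(43162 + (117196*I*√77/847 + 10085)) = √(43162 + (10085 + 117196*I*√77/847)) = √(53247 + 117196*I*√77/847)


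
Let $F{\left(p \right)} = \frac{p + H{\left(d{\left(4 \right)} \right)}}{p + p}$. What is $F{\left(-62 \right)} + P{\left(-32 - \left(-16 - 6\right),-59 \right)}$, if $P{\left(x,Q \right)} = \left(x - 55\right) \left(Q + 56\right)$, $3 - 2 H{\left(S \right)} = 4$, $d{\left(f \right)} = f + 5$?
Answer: $\frac{48485}{248} \approx 195.5$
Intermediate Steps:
$d{\left(f \right)} = 5 + f$
$H{\left(S \right)} = - \frac{1}{2}$ ($H{\left(S \right)} = \frac{3}{2} - 2 = - \frac{1}{2}$)
$P{\left(x,Q \right)} = \left(-55 + x\right) \left(56 + Q\right)$
$F{\left(p \right)} = \frac{- \frac{1}{2} + p}{2 p}$ ($F{\left(p \right)} = \frac{p - \frac{1}{2}}{p + p} = \frac{- \frac{1}{2} + p}{2 p}$)
$F{\left(-62 \right)} + P{\left(-32 - \left(-16 - 6\right),-59 \right)} = \frac{-1 + 2 \left(-62\right)}{4 \left(-62\right)} - \left(-165 + 3 \left(-32 - \left(-16 - 6\right)\right)\right) = \frac{1}{4} \left(- \frac{1}{62}\right) \left(-1 - 124\right) + \left(-3080 + 3245 + 56 \left(-32 - -22\right) - 59 \left(-32 - -22\right)\right) = \frac{1}{4} \left(- \frac{1}{62}\right) \left(-125\right) + \left(-3080 + 3245 + 56 \left(-32 + 22\right) - 59 \left(-32 + 22\right)\right) = \frac{125}{248} + \left(-3080 + 3245 + 56 \left(-10\right) - -590\right) = \frac{125}{248} + \left(-3080 + 3245 - 560 + 590\right) = \frac{125}{248} + 195 = \frac{48485}{248}$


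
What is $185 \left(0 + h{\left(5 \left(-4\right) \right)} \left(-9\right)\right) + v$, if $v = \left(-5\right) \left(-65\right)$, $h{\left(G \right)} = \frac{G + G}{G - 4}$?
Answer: $-2450$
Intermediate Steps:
$h{\left(G \right)} = \frac{2 G}{-4 + G}$
$v = 325$
$185 \left(0 + h{\left(5 \left(-4\right) \right)} \left(-9\right)\right) + v = 185 \left(0 + \frac{2 \cdot 5 \left(-4\right)}{-4 + 5 \left(-4\right)} \left(-9\right)\right) + 325 = 185 \left(0 + 2 \left(-20\right) \frac{1}{-4 - 20} \left(-9\right)\right) + 325 = 185 \left(0 + 2 \left(-20\right) \frac{1}{-24} \left(-9\right)\right) + 325 = 185 \left(0 + 2 \left(-20\right) \left(- \frac{1}{24}\right) \left(-9\right)\right) + 325 = 185 \left(0 + \frac{5}{3} \left(-9\right)\right) + 325 = 185 \left(0 - 15\right) + 325 = 185 \left(-15\right) + 325 = -2775 + 325 = -2450$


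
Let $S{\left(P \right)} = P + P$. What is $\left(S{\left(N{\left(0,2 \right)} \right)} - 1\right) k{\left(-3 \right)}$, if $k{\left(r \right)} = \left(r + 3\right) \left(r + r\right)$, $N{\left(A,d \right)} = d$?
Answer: $0$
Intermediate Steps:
$S{\left(P \right)} = 2 P$
$k{\left(r \right)} = 2 r \left(3 + r\right)$ ($k{\left(r \right)} = \left(3 + r\right) 2 r = 2 r \left(3 + r\right)$)
$\left(S{\left(N{\left(0,2 \right)} \right)} - 1\right) k{\left(-3 \right)} = \left(2 \cdot 2 - 1\right) 2 \left(-3\right) \left(3 - 3\right) = \left(4 - 1\right) 2 \left(-3\right) 0 = 3 \cdot 0 = 0$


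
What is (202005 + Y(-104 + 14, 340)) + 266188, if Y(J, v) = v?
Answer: 468533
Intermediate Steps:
(202005 + Y(-104 + 14, 340)) + 266188 = (202005 + 340) + 266188 = 202345 + 266188 = 468533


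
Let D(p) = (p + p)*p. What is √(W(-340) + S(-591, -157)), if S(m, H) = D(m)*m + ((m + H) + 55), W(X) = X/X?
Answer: I*√412850834 ≈ 20319.0*I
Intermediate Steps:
W(X) = 1
D(p) = 2*p² (D(p) = (2*p)*p = 2*p²)
S(m, H) = 55 + H + m + 2*m³ (S(m, H) = (2*m²)*m + ((m + H) + 55) = 2*m³ + ((H + m) + 55) = 2*m³ + (55 + H + m) = 55 + H + m + 2*m³)
√(W(-340) + S(-591, -157)) = √(1 + (55 - 157 - 591 + 2*(-591)³)) = √(1 + (55 - 157 - 591 + 2*(-206425071))) = √(1 + (55 - 157 - 591 - 412850142)) = √(1 - 412850835) = √(-412850834) = I*√412850834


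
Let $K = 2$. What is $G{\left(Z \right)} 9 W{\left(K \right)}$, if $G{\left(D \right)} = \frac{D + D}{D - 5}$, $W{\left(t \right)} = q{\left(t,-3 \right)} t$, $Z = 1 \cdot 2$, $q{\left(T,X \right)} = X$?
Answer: $72$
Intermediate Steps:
$Z = 2$
$W{\left(t \right)} = - 3 t$
$G{\left(D \right)} = \frac{2 D}{-5 + D}$
$G{\left(Z \right)} 9 W{\left(K \right)} = 2 \cdot 2 \frac{1}{-5 + 2} \cdot 9 \left(\left(-3\right) 2\right) = 2 \cdot 2 \frac{1}{-3} \cdot 9 \left(-6\right) = 2 \cdot 2 \left(- \frac{1}{3}\right) 9 \left(-6\right) = \left(- \frac{4}{3}\right) 9 \left(-6\right) = \left(-12\right) \left(-6\right) = 72$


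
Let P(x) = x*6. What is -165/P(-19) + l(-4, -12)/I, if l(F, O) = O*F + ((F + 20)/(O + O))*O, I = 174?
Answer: 5849/3306 ≈ 1.7692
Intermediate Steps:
P(x) = 6*x
l(F, O) = 10 + F/2 + F*O (l(F, O) = F*O + ((20 + F)/((2*O)))*O = F*O + ((20 + F)*(1/(2*O)))*O = F*O + ((20 + F)/(2*O))*O = F*O + (10 + F/2) = 10 + F/2 + F*O)
-165/P(-19) + l(-4, -12)/I = -165/(6*(-19)) + (10 + (½)*(-4) - 4*(-12))/174 = -165/(-114) + (10 - 2 + 48)*(1/174) = -165*(-1/114) + 56*(1/174) = 55/38 + 28/87 = 5849/3306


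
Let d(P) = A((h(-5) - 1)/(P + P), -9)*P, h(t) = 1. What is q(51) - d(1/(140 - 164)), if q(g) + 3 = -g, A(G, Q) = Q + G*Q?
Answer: -435/8 ≈ -54.375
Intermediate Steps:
d(P) = -9*P (d(P) = (-9*(1 + (1 - 1)/(P + P)))*P = (-9*(1 + 0/((2*P))))*P = (-9*(1 + 0*(1/(2*P))))*P = (-9*(1 + 0))*P = (-9*1)*P = -9*P)
q(g) = -3 - g
q(51) - d(1/(140 - 164)) = (-3 - 1*51) - (-9)/(140 - 164) = (-3 - 51) - (-9)/(-24) = -54 - (-9)*(-1)/24 = -54 - 1*3/8 = -54 - 3/8 = -435/8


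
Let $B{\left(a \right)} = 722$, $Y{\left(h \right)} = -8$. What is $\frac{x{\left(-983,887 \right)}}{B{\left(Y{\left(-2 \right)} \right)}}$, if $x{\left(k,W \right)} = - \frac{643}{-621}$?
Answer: $\frac{643}{448362} \approx 0.0014341$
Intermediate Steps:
$x{\left(k,W \right)} = \frac{643}{621}$ ($x{\left(k,W \right)} = \left(-643\right) \left(- \frac{1}{621}\right) = \frac{643}{621}$)
$\frac{x{\left(-983,887 \right)}}{B{\left(Y{\left(-2 \right)} \right)}} = \frac{643}{621 \cdot 722} = \frac{643}{621} \cdot \frac{1}{722} = \frac{643}{448362}$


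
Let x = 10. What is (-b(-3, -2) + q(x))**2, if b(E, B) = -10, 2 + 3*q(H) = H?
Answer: 1444/9 ≈ 160.44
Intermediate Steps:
q(H) = -2/3 + H/3
(-b(-3, -2) + q(x))**2 = (-1*(-10) + (-2/3 + (1/3)*10))**2 = (10 + (-2/3 + 10/3))**2 = (10 + 8/3)**2 = (38/3)**2 = 1444/9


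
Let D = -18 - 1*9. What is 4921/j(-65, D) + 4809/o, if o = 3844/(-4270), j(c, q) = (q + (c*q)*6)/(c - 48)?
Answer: -108905331451/20186766 ≈ -5394.9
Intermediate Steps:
D = -27 (D = -18 - 9 = -27)
j(c, q) = (q + 6*c*q)/(-48 + c)
o = -1922/2135 (o = 3844*(-1/4270) = -1922/2135 ≈ -0.90023)
4921/j(-65, D) + 4809/o = 4921/((-27*(1 + 6*(-65))/(-48 - 65))) + 4809/(-1922/2135) = 4921/((-27*(1 - 390)/(-113))) + 4809*(-2135/1922) = 4921/((-27*(-1/113)*(-389))) - 10267215/1922 = 4921/(-10503/113) - 10267215/1922 = 4921*(-113/10503) - 10267215/1922 = -556073/10503 - 10267215/1922 = -108905331451/20186766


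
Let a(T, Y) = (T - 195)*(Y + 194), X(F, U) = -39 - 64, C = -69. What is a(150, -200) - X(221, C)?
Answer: 373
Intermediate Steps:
X(F, U) = -103
a(T, Y) = (-195 + T)*(194 + Y)
a(150, -200) - X(221, C) = (-37830 - 195*(-200) + 194*150 + 150*(-200)) - 1*(-103) = (-37830 + 39000 + 29100 - 30000) + 103 = 270 + 103 = 373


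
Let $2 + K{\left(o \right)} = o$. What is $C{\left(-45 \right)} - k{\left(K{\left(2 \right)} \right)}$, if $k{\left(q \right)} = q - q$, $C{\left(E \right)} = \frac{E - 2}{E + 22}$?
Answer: $\frac{47}{23} \approx 2.0435$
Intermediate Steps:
$K{\left(o \right)} = -2 + o$
$C{\left(E \right)} = \frac{-2 + E}{22 + E}$
$k{\left(q \right)} = 0$
$C{\left(-45 \right)} - k{\left(K{\left(2 \right)} \right)} = \frac{-2 - 45}{22 - 45} - 0 = \frac{1}{-23} \left(-47\right) + 0 = \left(- \frac{1}{23}\right) \left(-47\right) + 0 = \frac{47}{23} + 0 = \frac{47}{23}$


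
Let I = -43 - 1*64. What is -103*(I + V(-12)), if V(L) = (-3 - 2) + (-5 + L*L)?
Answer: -2781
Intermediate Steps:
I = -107 (I = -43 - 64 = -107)
V(L) = -10 + L**2 (V(L) = -5 + (-5 + L**2) = -10 + L**2)
-103*(I + V(-12)) = -103*(-107 + (-10 + (-12)**2)) = -103*(-107 + (-10 + 144)) = -103*(-107 + 134) = -103*27 = -2781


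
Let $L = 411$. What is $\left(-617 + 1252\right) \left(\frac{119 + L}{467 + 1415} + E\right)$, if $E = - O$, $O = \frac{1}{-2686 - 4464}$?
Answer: $\frac{240752757}{1345630} \approx 178.91$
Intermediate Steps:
$O = - \frac{1}{7150}$ ($O = \frac{1}{-7150} = - \frac{1}{7150} \approx -0.00013986$)
$E = \frac{1}{7150}$ ($E = \left(-1\right) \left(- \frac{1}{7150}\right) = \frac{1}{7150} \approx 0.00013986$)
$\left(-617 + 1252\right) \left(\frac{119 + L}{467 + 1415} + E\right) = \left(-617 + 1252\right) \left(\frac{119 + 411}{467 + 1415} + \frac{1}{7150}\right) = 635 \left(\frac{530}{1882} + \frac{1}{7150}\right) = 635 \left(530 \cdot \frac{1}{1882} + \frac{1}{7150}\right) = 635 \left(\frac{265}{941} + \frac{1}{7150}\right) = 635 \cdot \frac{1895691}{6728150} = \frac{240752757}{1345630}$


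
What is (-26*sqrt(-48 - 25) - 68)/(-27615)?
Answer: 68/27615 + 26*I*sqrt(73)/27615 ≈ 0.0024624 + 0.0080443*I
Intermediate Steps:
(-26*sqrt(-48 - 25) - 68)/(-27615) = (-26*I*sqrt(73) - 68)*(-1/27615) = (-68 - 26*I*sqrt(73))*(-1/27615) = 68/27615 + 26*I*sqrt(73)/27615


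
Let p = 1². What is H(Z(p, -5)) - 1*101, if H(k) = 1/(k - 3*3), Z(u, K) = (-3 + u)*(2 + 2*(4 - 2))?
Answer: -2122/21 ≈ -101.05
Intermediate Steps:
p = 1
Z(u, K) = -18 + 6*u (Z(u, K) = (-3 + u)*(2 + 2*2) = (-3 + u)*(2 + 4) = (-3 + u)*6 = -18 + 6*u)
H(k) = 1/(-9 + k) (H(k) = 1/(k - 9) = 1/(-9 + k))
H(Z(p, -5)) - 1*101 = 1/(-9 + (-18 + 6*1)) - 1*101 = 1/(-9 + (-18 + 6)) - 101 = 1/(-9 - 12) - 101 = 1/(-21) - 101 = -1/21 - 101 = -2122/21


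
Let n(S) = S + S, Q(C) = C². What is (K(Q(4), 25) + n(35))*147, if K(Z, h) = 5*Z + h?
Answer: 25725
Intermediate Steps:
K(Z, h) = h + 5*Z
n(S) = 2*S
(K(Q(4), 25) + n(35))*147 = ((25 + 5*4²) + 2*35)*147 = ((25 + 5*16) + 70)*147 = ((25 + 80) + 70)*147 = (105 + 70)*147 = 175*147 = 25725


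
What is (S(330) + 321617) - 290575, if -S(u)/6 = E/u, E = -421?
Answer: 1707731/55 ≈ 31050.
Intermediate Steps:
S(u) = 2526/u (S(u) = -(-2526)/u = 2526/u)
(S(330) + 321617) - 290575 = (2526/330 + 321617) - 290575 = (2526*(1/330) + 321617) - 290575 = (421/55 + 321617) - 290575 = 17689356/55 - 290575 = 1707731/55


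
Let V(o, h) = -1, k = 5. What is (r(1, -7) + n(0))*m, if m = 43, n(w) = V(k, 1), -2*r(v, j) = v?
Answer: -129/2 ≈ -64.500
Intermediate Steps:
r(v, j) = -v/2
n(w) = -1
(r(1, -7) + n(0))*m = (-1/2*1 - 1)*43 = (-1/2 - 1)*43 = -3/2*43 = -129/2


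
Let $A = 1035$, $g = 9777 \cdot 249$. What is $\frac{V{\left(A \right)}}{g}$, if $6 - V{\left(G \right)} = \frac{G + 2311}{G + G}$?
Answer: $\frac{4537}{2519679555} \approx 1.8006 \cdot 10^{-6}$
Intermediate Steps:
$g = 2434473$
$V{\left(G \right)} = 6 - \frac{2311 + G}{2 G}$ ($V{\left(G \right)} = 6 - \frac{G + 2311}{G + G} = 6 - \frac{2311 + G}{2 G}$)
$\frac{V{\left(A \right)}}{g} = \frac{\frac{1}{2} \cdot \frac{1}{1035} \left(-2311 + 11 \cdot 1035\right)}{2434473} = \frac{1}{2} \cdot \frac{1}{1035} \left(-2311 + 11385\right) \frac{1}{2434473} = \frac{1}{2} \cdot \frac{1}{1035} \cdot 9074 \cdot \frac{1}{2434473} = \frac{4537}{1035} \cdot \frac{1}{2434473} = \frac{4537}{2519679555}$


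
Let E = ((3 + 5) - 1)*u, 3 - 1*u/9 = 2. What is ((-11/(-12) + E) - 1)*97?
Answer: 73235/12 ≈ 6102.9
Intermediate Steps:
u = 9 (u = 27 - 9*2 = 27 - 18 = 9)
E = 63 (E = ((3 + 5) - 1)*9 = (8 - 1)*9 = 7*9 = 63)
((-11/(-12) + E) - 1)*97 = ((-11/(-12) + 63) - 1)*97 = ((-11*(-1/12) + 63) - 1)*97 = ((11/12 + 63) - 1)*97 = (767/12 - 1)*97 = (755/12)*97 = 73235/12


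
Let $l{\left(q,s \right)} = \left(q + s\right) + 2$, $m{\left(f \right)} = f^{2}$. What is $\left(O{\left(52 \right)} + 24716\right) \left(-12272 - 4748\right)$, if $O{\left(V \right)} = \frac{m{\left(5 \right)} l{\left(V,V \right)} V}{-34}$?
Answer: $- \frac{5978649440}{17} \approx -3.5169 \cdot 10^{8}$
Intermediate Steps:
$l{\left(q,s \right)} = 2 + q + s$
$O{\left(V \right)} = - \frac{V \left(50 + 50 V\right)}{34}$ ($O{\left(V \right)} = \frac{5^{2} \left(2 + V + V\right) V}{-34} = 25 \left(2 + 2 V\right) V \left(- \frac{1}{34}\right) = \left(50 + 50 V\right) V \left(- \frac{1}{34}\right) = V \left(50 + 50 V\right) \left(- \frac{1}{34}\right) = - \frac{V \left(50 + 50 V\right)}{34}$)
$\left(O{\left(52 \right)} + 24716\right) \left(-12272 - 4748\right) = \left(\left(- \frac{25}{17}\right) 52 \left(1 + 52\right) + 24716\right) \left(-12272 - 4748\right) = \left(\left(- \frac{25}{17}\right) 52 \cdot 53 + 24716\right) \left(-17020\right) = \left(- \frac{68900}{17} + 24716\right) \left(-17020\right) = \frac{351272}{17} \left(-17020\right) = - \frac{5978649440}{17}$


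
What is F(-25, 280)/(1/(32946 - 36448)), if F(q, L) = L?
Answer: -980560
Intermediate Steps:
F(-25, 280)/(1/(32946 - 36448)) = 280/(1/(32946 - 36448)) = 280/(1/(-3502)) = 280/(-1/3502) = 280*(-3502) = -980560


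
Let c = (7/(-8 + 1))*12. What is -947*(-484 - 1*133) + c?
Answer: 584287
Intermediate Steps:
c = -12 (c = (7/(-7))*12 = (7*(-⅐))*12 = -1*12 = -12)
-947*(-484 - 1*133) + c = -947*(-484 - 1*133) - 12 = -947*(-484 - 133) - 12 = -947*(-617) - 12 = 584299 - 12 = 584287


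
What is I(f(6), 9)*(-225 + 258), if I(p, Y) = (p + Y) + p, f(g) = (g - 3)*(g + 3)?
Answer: 2079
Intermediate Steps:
f(g) = (-3 + g)*(3 + g)
I(p, Y) = Y + 2*p (I(p, Y) = (Y + p) + p = Y + 2*p)
I(f(6), 9)*(-225 + 258) = (9 + 2*(-9 + 6²))*(-225 + 258) = (9 + 2*(-9 + 36))*33 = (9 + 2*27)*33 = (9 + 54)*33 = 63*33 = 2079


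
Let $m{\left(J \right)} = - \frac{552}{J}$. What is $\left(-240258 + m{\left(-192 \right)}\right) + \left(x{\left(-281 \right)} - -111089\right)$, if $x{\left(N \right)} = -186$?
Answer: $- \frac{1034817}{8} \approx -1.2935 \cdot 10^{5}$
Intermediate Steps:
$\left(-240258 + m{\left(-192 \right)}\right) + \left(x{\left(-281 \right)} - -111089\right) = \left(-240258 - \frac{552}{-192}\right) - -110903 = \left(-240258 - - \frac{23}{8}\right) + \left(-186 + 111089\right) = \left(-240258 + \frac{23}{8}\right) + 110903 = - \frac{1922041}{8} + 110903 = - \frac{1034817}{8}$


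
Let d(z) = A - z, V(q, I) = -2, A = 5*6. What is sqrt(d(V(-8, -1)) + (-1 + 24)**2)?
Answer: sqrt(561) ≈ 23.685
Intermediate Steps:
A = 30
d(z) = 30 - z
sqrt(d(V(-8, -1)) + (-1 + 24)**2) = sqrt((30 - 1*(-2)) + (-1 + 24)**2) = sqrt((30 + 2) + 23**2) = sqrt(32 + 529) = sqrt(561)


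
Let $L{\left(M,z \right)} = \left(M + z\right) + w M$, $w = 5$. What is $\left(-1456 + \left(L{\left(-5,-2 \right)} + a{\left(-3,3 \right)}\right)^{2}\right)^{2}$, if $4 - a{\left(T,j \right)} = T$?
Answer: $690561$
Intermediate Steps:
$L{\left(M,z \right)} = z + 6 M$ ($L{\left(M,z \right)} = \left(M + z\right) + 5 M = z + 6 M$)
$a{\left(T,j \right)} = 4 - T$
$\left(-1456 + \left(L{\left(-5,-2 \right)} + a{\left(-3,3 \right)}\right)^{2}\right)^{2} = \left(-1456 + \left(\left(-2 + 6 \left(-5\right)\right) + \left(4 - -3\right)\right)^{2}\right)^{2} = \left(-1456 + \left(\left(-2 - 30\right) + \left(4 + 3\right)\right)^{2}\right)^{2} = \left(-1456 + \left(-32 + 7\right)^{2}\right)^{2} = \left(-1456 + \left(-25\right)^{2}\right)^{2} = \left(-1456 + 625\right)^{2} = \left(-831\right)^{2} = 690561$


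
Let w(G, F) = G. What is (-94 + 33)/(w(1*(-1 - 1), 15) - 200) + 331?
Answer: 66923/202 ≈ 331.30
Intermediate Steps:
(-94 + 33)/(w(1*(-1 - 1), 15) - 200) + 331 = (-94 + 33)/(1*(-1 - 1) - 200) + 331 = -61/(1*(-2) - 200) + 331 = -61/(-2 - 200) + 331 = -61/(-202) + 331 = -61*(-1/202) + 331 = 61/202 + 331 = 66923/202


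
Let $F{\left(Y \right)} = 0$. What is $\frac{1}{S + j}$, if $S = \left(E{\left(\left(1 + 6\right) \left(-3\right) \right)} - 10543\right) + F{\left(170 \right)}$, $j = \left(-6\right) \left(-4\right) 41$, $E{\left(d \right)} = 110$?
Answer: $- \frac{1}{9449} \approx -0.00010583$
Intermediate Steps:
$j = 984$ ($j = 24 \cdot 41 = 984$)
$S = -10433$ ($S = \left(110 - 10543\right) + 0 = -10433 + 0 = -10433$)
$\frac{1}{S + j} = \frac{1}{-10433 + 984} = \frac{1}{-9449} = - \frac{1}{9449}$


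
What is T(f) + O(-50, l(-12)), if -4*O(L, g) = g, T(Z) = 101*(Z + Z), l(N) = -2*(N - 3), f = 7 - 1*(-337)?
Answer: 138961/2 ≈ 69481.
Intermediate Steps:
f = 344 (f = 7 + 337 = 344)
l(N) = 6 - 2*N (l(N) = -2*(-3 + N) = 6 - 2*N)
T(Z) = 202*Z (T(Z) = 101*(2*Z) = 202*Z)
O(L, g) = -g/4
T(f) + O(-50, l(-12)) = 202*344 - (6 - 2*(-12))/4 = 69488 - (6 + 24)/4 = 69488 - ¼*30 = 69488 - 15/2 = 138961/2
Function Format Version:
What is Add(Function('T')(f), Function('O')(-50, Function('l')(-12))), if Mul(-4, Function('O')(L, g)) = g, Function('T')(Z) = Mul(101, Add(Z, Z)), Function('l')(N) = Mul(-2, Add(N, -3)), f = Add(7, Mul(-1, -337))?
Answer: Rational(138961, 2) ≈ 69481.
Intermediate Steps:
f = 344 (f = Add(7, 337) = 344)
Function('l')(N) = Add(6, Mul(-2, N)) (Function('l')(N) = Mul(-2, Add(-3, N)) = Add(6, Mul(-2, N)))
Function('T')(Z) = Mul(202, Z) (Function('T')(Z) = Mul(101, Mul(2, Z)) = Mul(202, Z))
Function('O')(L, g) = Mul(Rational(-1, 4), g)
Add(Function('T')(f), Function('O')(-50, Function('l')(-12))) = Add(Mul(202, 344), Mul(Rational(-1, 4), Add(6, Mul(-2, -12)))) = Add(69488, Mul(Rational(-1, 4), Add(6, 24))) = Add(69488, Mul(Rational(-1, 4), 30)) = Add(69488, Rational(-15, 2)) = Rational(138961, 2)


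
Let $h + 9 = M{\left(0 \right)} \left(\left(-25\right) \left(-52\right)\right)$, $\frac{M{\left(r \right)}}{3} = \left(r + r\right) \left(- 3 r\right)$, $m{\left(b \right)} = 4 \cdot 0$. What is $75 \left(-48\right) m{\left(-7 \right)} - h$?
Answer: $9$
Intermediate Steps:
$m{\left(b \right)} = 0$
$M{\left(r \right)} = - 18 r^{2}$ ($M{\left(r \right)} = 3 \left(r + r\right) \left(- 3 r\right) = 3 \cdot 2 r \left(- 3 r\right) = 3 \left(- 6 r^{2}\right) = - 18 r^{2}$)
$h = -9$ ($h = -9 + - 18 \cdot 0^{2} \left(\left(-25\right) \left(-52\right)\right) = -9 + \left(-18\right) 0 \cdot 1300 = -9 + 0 \cdot 1300 = -9 + 0 = -9$)
$75 \left(-48\right) m{\left(-7 \right)} - h = 75 \left(-48\right) 0 - -9 = \left(-3600\right) 0 + 9 = 0 + 9 = 9$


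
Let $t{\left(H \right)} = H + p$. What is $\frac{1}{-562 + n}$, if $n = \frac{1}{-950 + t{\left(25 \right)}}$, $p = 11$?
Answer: $- \frac{914}{513669} \approx -0.0017794$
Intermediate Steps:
$t{\left(H \right)} = 11 + H$ ($t{\left(H \right)} = H + 11 = 11 + H$)
$n = - \frac{1}{914}$ ($n = \frac{1}{-950 + \left(11 + 25\right)} = \frac{1}{-950 + 36} = \frac{1}{-914} = - \frac{1}{914} \approx -0.0010941$)
$\frac{1}{-562 + n} = \frac{1}{-562 - \frac{1}{914}} = \frac{1}{- \frac{513669}{914}} = - \frac{914}{513669}$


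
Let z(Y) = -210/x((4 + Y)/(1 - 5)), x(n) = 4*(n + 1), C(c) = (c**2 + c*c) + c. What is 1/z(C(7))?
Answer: 1/2 ≈ 0.50000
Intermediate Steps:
C(c) = c + 2*c**2 (C(c) = (c**2 + c**2) + c = 2*c**2 + c = c + 2*c**2)
x(n) = 4 + 4*n (x(n) = 4*(1 + n) = 4 + 4*n)
z(Y) = 210/Y (z(Y) = -210/(4 + 4*((4 + Y)/(1 - 5))) = -210/(4 + 4*((4 + Y)/(-4))) = -210/(4 + 4*((4 + Y)*(-1/4))) = -210/(4 + 4*(-1 - Y/4)) = -210/(4 + (-4 - Y)) = -210*(-1/Y) = -(-210)/Y = 210/Y)
1/z(C(7)) = 1/(210/((7*(1 + 2*7)))) = 1/(210/((7*(1 + 14)))) = 1/(210/((7*15))) = 1/(210/105) = 1/(210*(1/105)) = 1/2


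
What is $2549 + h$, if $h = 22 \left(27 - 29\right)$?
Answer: $2505$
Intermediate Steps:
$h = -44$ ($h = 22 \left(-2\right) = -44$)
$2549 + h = 2549 - 44 = 2505$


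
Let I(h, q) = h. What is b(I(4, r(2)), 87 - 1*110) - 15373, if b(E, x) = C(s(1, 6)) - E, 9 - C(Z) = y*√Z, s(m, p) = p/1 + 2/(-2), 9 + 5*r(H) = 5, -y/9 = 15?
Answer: -15368 + 135*√5 ≈ -15066.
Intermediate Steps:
y = -135 (y = -9*15 = -135)
r(H) = -⅘ (r(H) = -9/5 + (⅕)*5 = -9/5 + 1 = -⅘)
s(m, p) = -1 + p (s(m, p) = p*1 + 2*(-½) = p - 1 = -1 + p)
C(Z) = 9 + 135*√Z (C(Z) = 9 - (-135)*√Z = 9 + 135*√Z)
b(E, x) = 9 - E + 135*√5 (b(E, x) = (9 + 135*√(-1 + 6)) - E = (9 + 135*√5) - E = 9 - E + 135*√5)
b(I(4, r(2)), 87 - 1*110) - 15373 = (9 - 1*4 + 135*√5) - 15373 = (9 - 4 + 135*√5) - 15373 = (5 + 135*√5) - 15373 = -15368 + 135*√5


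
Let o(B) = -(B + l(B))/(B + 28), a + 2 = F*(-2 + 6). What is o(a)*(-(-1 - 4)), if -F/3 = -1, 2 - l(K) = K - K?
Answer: -30/19 ≈ -1.5789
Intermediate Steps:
l(K) = 2 (l(K) = 2 - (K - K) = 2 - 1*0 = 2 + 0 = 2)
F = 3 (F = -3*(-1) = 3)
a = 10 (a = -2 + 3*(-2 + 6) = -2 + 3*4 = -2 + 12 = 10)
o(B) = -(2 + B)/(28 + B) (o(B) = -(B + 2)/(B + 28) = -(2 + B)/(28 + B))
o(a)*(-(-1 - 4)) = ((-2 - 1*10)/(28 + 10))*(-(-1 - 4)) = ((-2 - 10)/38)*(-1*(-5)) = ((1/38)*(-12))*5 = -6/19*5 = -30/19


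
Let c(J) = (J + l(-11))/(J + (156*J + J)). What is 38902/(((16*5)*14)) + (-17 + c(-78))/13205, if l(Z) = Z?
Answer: 158265386639/4556675760 ≈ 34.733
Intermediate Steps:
c(J) = (-11 + J)/(158*J) (c(J) = (J - 11)/(J + (156*J + J)) = (-11 + J)/(J + 157*J) = (-11 + J)/((158*J)) = (-11 + J)*(1/(158*J)) = (-11 + J)/(158*J))
38902/(((16*5)*14)) + (-17 + c(-78))/13205 = 38902/(((16*5)*14)) + (-17 + (1/158)*(-11 - 78)/(-78))/13205 = 38902/((80*14)) + (-17 + (1/158)*(-1/78)*(-89))*(1/13205) = 38902/1120 + (-17 + 89/12324)*(1/13205) = 38902*(1/1120) - 209419/12324*1/13205 = 19451/560 - 209419/162738420 = 158265386639/4556675760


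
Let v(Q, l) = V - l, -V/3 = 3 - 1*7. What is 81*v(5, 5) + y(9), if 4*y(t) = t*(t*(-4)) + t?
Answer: 1953/4 ≈ 488.25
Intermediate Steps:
V = 12 (V = -3*(3 - 1*7) = -3*(3 - 7) = -3*(-4) = 12)
y(t) = -t**2 + t/4 (y(t) = (t*(t*(-4)) + t)/4 = (t*(-4*t) + t)/4 = (-4*t**2 + t)/4 = (t - 4*t**2)/4 = -t**2 + t/4)
v(Q, l) = 12 - l
81*v(5, 5) + y(9) = 81*(12 - 1*5) + 9*(1/4 - 1*9) = 81*(12 - 5) + 9*(1/4 - 9) = 81*7 + 9*(-35/4) = 567 - 315/4 = 1953/4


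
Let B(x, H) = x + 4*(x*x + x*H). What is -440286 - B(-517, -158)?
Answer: -1835669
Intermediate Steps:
B(x, H) = x + 4*x**2 + 4*H*x (B(x, H) = x + 4*(x**2 + H*x) = x + (4*x**2 + 4*H*x) = x + 4*x**2 + 4*H*x)
-440286 - B(-517, -158) = -440286 - (-517)*(1 + 4*(-158) + 4*(-517)) = -440286 - (-517)*(1 - 632 - 2068) = -440286 - (-517)*(-2699) = -440286 - 1*1395383 = -440286 - 1395383 = -1835669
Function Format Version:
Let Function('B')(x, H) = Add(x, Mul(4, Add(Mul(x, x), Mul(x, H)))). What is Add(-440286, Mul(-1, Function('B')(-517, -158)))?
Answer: -1835669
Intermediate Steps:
Function('B')(x, H) = Add(x, Mul(4, Pow(x, 2)), Mul(4, H, x)) (Function('B')(x, H) = Add(x, Mul(4, Add(Pow(x, 2), Mul(H, x)))) = Add(x, Add(Mul(4, Pow(x, 2)), Mul(4, H, x))) = Add(x, Mul(4, Pow(x, 2)), Mul(4, H, x)))
Add(-440286, Mul(-1, Function('B')(-517, -158))) = Add(-440286, Mul(-1, Mul(-517, Add(1, Mul(4, -158), Mul(4, -517))))) = Add(-440286, Mul(-1, Mul(-517, Add(1, -632, -2068)))) = Add(-440286, Mul(-1, Mul(-517, -2699))) = Add(-440286, Mul(-1, 1395383)) = Add(-440286, -1395383) = -1835669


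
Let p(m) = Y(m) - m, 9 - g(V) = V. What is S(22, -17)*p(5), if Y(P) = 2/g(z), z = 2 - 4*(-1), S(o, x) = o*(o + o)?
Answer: -12584/3 ≈ -4194.7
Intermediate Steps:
S(o, x) = 2*o² (S(o, x) = o*(2*o) = 2*o²)
z = 6 (z = 2 + 4 = 6)
g(V) = 9 - V
Y(P) = ⅔ (Y(P) = 2/(9 - 1*6) = 2/(9 - 6) = 2/3 = 2*(⅓) = ⅔)
p(m) = ⅔ - m
S(22, -17)*p(5) = (2*22²)*(⅔ - 1*5) = (2*484)*(⅔ - 5) = 968*(-13/3) = -12584/3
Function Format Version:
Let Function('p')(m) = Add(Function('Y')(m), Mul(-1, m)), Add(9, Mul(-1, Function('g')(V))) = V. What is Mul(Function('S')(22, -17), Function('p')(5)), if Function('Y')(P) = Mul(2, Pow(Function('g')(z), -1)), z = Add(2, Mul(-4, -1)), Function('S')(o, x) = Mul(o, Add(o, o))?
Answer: Rational(-12584, 3) ≈ -4194.7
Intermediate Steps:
Function('S')(o, x) = Mul(2, Pow(o, 2)) (Function('S')(o, x) = Mul(o, Mul(2, o)) = Mul(2, Pow(o, 2)))
z = 6 (z = Add(2, 4) = 6)
Function('g')(V) = Add(9, Mul(-1, V))
Function('Y')(P) = Rational(2, 3) (Function('Y')(P) = Mul(2, Pow(Add(9, Mul(-1, 6)), -1)) = Mul(2, Pow(Add(9, -6), -1)) = Mul(2, Pow(3, -1)) = Mul(2, Rational(1, 3)) = Rational(2, 3))
Function('p')(m) = Add(Rational(2, 3), Mul(-1, m))
Mul(Function('S')(22, -17), Function('p')(5)) = Mul(Mul(2, Pow(22, 2)), Add(Rational(2, 3), Mul(-1, 5))) = Mul(Mul(2, 484), Add(Rational(2, 3), -5)) = Mul(968, Rational(-13, 3)) = Rational(-12584, 3)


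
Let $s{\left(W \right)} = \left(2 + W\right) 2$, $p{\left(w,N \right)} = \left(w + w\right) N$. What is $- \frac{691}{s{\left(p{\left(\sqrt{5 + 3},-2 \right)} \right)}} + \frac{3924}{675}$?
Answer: $\frac{105889}{9300} + \frac{691 \sqrt{2}}{31} \approx 42.909$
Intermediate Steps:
$p{\left(w,N \right)} = 2 N w$ ($p{\left(w,N \right)} = 2 w N = 2 N w$)
$s{\left(W \right)} = 4 + 2 W$
$- \frac{691}{s{\left(p{\left(\sqrt{5 + 3},-2 \right)} \right)}} + \frac{3924}{675} = - \frac{691}{4 + 2 \cdot 2 \left(-2\right) \sqrt{5 + 3}} + \frac{3924}{675} = - \frac{691}{4 + 2 \cdot 2 \left(-2\right) \sqrt{8}} + 3924 \cdot \frac{1}{675} = - \frac{691}{4 + 2 \cdot 2 \left(-2\right) 2 \sqrt{2}} + \frac{436}{75} = - \frac{691}{4 + 2 \left(- 8 \sqrt{2}\right)} + \frac{436}{75} = - \frac{691}{4 - 16 \sqrt{2}} + \frac{436}{75} = \frac{436}{75} - \frac{691}{4 - 16 \sqrt{2}}$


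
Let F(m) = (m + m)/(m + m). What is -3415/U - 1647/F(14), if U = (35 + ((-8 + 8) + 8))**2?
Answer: -3048718/1849 ≈ -1648.8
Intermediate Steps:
F(m) = 1 (F(m) = (2*m)/((2*m)) = (2*m)*(1/(2*m)) = 1)
U = 1849 (U = (35 + (0 + 8))**2 = (35 + 8)**2 = 43**2 = 1849)
-3415/U - 1647/F(14) = -3415/1849 - 1647/1 = -3415*1/1849 - 1647*1 = -3415/1849 - 1647 = -3048718/1849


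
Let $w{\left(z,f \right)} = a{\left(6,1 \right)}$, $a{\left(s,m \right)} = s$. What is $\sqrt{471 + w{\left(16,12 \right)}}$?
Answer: $3 \sqrt{53} \approx 21.84$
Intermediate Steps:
$w{\left(z,f \right)} = 6$
$\sqrt{471 + w{\left(16,12 \right)}} = \sqrt{471 + 6} = \sqrt{477} = 3 \sqrt{53}$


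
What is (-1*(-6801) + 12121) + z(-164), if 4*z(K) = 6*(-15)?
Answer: 37799/2 ≈ 18900.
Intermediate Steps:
z(K) = -45/2 (z(K) = (6*(-15))/4 = (1/4)*(-90) = -45/2)
(-1*(-6801) + 12121) + z(-164) = (-1*(-6801) + 12121) - 45/2 = (6801 + 12121) - 45/2 = 18922 - 45/2 = 37799/2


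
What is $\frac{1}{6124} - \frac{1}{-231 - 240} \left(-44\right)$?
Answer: $- \frac{268985}{2884404} \approx -0.093255$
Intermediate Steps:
$\frac{1}{6124} - \frac{1}{-231 - 240} \left(-44\right) = \frac{1}{6124} - \frac{1}{-471} \left(-44\right) = \frac{1}{6124} - \left(- \frac{1}{471}\right) \left(-44\right) = \frac{1}{6124} - \frac{44}{471} = - \frac{268985}{2884404}$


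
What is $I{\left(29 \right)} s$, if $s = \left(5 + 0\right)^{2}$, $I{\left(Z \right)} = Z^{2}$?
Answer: $21025$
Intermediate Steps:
$s = 25$ ($s = 5^{2} = 25$)
$I{\left(29 \right)} s = 29^{2} \cdot 25 = 841 \cdot 25 = 21025$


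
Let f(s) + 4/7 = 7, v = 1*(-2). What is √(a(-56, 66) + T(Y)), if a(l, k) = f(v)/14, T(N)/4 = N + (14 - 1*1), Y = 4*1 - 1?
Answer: √12634/14 ≈ 8.0286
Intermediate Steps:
v = -2
f(s) = 45/7 (f(s) = -4/7 + 7 = 45/7)
Y = 3 (Y = 4 - 1 = 3)
T(N) = 52 + 4*N (T(N) = 4*(N + (14 - 1*1)) = 4*(N + (14 - 1)) = 4*(N + 13) = 4*(13 + N) = 52 + 4*N)
a(l, k) = 45/98 (a(l, k) = (45/7)/14 = (45/7)*(1/14) = 45/98)
√(a(-56, 66) + T(Y)) = √(45/98 + (52 + 4*3)) = √(45/98 + (52 + 12)) = √(45/98 + 64) = √(6317/98) = √12634/14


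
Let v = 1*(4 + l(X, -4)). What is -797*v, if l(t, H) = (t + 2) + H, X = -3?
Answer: 797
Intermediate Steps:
l(t, H) = 2 + H + t (l(t, H) = (2 + t) + H = 2 + H + t)
v = -1 (v = 1*(4 + (2 - 4 - 3)) = 1*(4 - 5) = 1*(-1) = -1)
-797*v = -797*(-1) = 797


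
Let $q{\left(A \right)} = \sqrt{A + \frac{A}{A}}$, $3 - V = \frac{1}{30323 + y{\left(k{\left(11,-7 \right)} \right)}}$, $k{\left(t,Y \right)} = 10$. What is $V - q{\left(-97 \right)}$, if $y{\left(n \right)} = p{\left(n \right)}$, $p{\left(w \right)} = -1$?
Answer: $\frac{90965}{30322} - 4 i \sqrt{6} \approx 3.0 - 9.798 i$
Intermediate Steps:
$y{\left(n \right)} = -1$
$V = \frac{90965}{30322}$ ($V = 3 - \frac{1}{30323 - 1} = 3 - \frac{1}{30322} = \frac{90965}{30322} \approx 3.0$)
$q{\left(A \right)} = \sqrt{1 + A}$ ($q{\left(A \right)} = \sqrt{A + 1} = \sqrt{1 + A}$)
$V - q{\left(-97 \right)} = \frac{90965}{30322} - \sqrt{1 - 97} = \frac{90965}{30322} - \sqrt{-96} = \frac{90965}{30322} - 4 i \sqrt{6}$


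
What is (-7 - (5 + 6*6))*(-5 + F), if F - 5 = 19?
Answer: -912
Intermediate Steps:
F = 24 (F = 5 + 19 = 24)
(-7 - (5 + 6*6))*(-5 + F) = (-7 - (5 + 6*6))*(-5 + 24) = (-7 - (5 + 36))*19 = (-7 - 1*41)*19 = (-7 - 41)*19 = -48*19 = -912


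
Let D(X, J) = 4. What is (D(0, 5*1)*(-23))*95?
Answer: -8740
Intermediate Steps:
(D(0, 5*1)*(-23))*95 = (4*(-23))*95 = -92*95 = -8740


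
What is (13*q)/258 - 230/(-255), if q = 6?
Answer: 2641/2193 ≈ 1.2043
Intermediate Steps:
(13*q)/258 - 230/(-255) = (13*6)/258 - 230/(-255) = 78*(1/258) - 230*(-1/255) = 13/43 + 46/51 = 2641/2193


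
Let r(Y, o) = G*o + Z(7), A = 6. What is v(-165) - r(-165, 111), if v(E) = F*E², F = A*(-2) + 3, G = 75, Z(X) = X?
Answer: -253357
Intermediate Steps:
F = -9 (F = 6*(-2) + 3 = -12 + 3 = -9)
r(Y, o) = 7 + 75*o (r(Y, o) = 75*o + 7 = 7 + 75*o)
v(E) = -9*E²
v(-165) - r(-165, 111) = -9*(-165)² - (7 + 75*111) = -9*27225 - (7 + 8325) = -245025 - 1*8332 = -245025 - 8332 = -253357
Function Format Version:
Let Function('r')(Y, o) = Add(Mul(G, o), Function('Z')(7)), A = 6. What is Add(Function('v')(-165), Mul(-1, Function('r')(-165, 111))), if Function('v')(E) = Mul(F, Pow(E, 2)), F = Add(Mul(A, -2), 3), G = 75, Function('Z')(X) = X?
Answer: -253357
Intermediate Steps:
F = -9 (F = Add(Mul(6, -2), 3) = Add(-12, 3) = -9)
Function('r')(Y, o) = Add(7, Mul(75, o)) (Function('r')(Y, o) = Add(Mul(75, o), 7) = Add(7, Mul(75, o)))
Function('v')(E) = Mul(-9, Pow(E, 2))
Add(Function('v')(-165), Mul(-1, Function('r')(-165, 111))) = Add(Mul(-9, Pow(-165, 2)), Mul(-1, Add(7, Mul(75, 111)))) = Add(Mul(-9, 27225), Mul(-1, Add(7, 8325))) = Add(-245025, Mul(-1, 8332)) = Add(-245025, -8332) = -253357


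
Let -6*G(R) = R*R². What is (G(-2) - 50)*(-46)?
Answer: 6716/3 ≈ 2238.7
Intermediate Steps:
G(R) = -R³/6 (G(R) = -R*R²/6 = -R³/6)
(G(-2) - 50)*(-46) = (-⅙*(-2)³ - 50)*(-46) = (-⅙*(-8) - 50)*(-46) = (4/3 - 50)*(-46) = -146/3*(-46) = 6716/3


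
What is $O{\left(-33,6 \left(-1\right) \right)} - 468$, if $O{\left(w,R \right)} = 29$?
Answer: $-439$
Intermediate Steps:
$O{\left(-33,6 \left(-1\right) \right)} - 468 = 29 - 468 = -439$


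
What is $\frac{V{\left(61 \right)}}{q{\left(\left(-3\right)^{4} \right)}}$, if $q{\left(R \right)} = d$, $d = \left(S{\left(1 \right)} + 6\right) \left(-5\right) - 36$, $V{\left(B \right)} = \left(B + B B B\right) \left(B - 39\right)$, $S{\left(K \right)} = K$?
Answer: $- \frac{4994924}{71} \approx -70351.0$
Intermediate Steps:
$V{\left(B \right)} = \left(-39 + B\right) \left(B + B^{3}\right)$ ($V{\left(B \right)} = \left(B + B^{2} B\right) \left(-39 + B\right) = \left(B + B^{3}\right) \left(-39 + B\right) = \left(-39 + B\right) \left(B + B^{3}\right)$)
$d = -71$ ($d = \left(1 + 6\right) \left(-5\right) - 36 = 7 \left(-5\right) - 36 = -35 - 36 = -71$)
$q{\left(R \right)} = -71$
$\frac{V{\left(61 \right)}}{q{\left(\left(-3\right)^{4} \right)}} = \frac{61 \left(-39 + 61 + 61^{3} - 39 \cdot 61^{2}\right)}{-71} = 61 \left(-39 + 61 + 226981 - 145119\right) \left(- \frac{1}{71}\right) = 61 \cdot 81884 \left(- \frac{1}{71}\right) = 4994924 \left(- \frac{1}{71}\right) = - \frac{4994924}{71}$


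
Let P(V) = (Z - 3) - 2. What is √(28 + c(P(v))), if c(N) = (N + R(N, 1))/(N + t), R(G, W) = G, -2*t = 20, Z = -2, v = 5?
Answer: 7*√170/17 ≈ 5.3688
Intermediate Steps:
t = -10 (t = -½*20 = -10)
P(V) = -7 (P(V) = (-2 - 3) - 2 = -5 - 2 = -7)
c(N) = 2*N/(-10 + N) (c(N) = (N + N)/(N - 10) = (2*N)/(-10 + N) = 2*N/(-10 + N))
√(28 + c(P(v))) = √(28 + 2*(-7)/(-10 - 7)) = √(28 + 2*(-7)/(-17)) = √(28 + 2*(-7)*(-1/17)) = √(28 + 14/17) = √(490/17) = 7*√170/17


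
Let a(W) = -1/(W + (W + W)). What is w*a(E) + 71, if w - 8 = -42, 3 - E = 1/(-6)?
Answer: 1417/19 ≈ 74.579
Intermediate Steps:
E = 19/6 (E = 3 - 1/(-6) = 3 - 1*(-1/6) = 3 + 1/6 = 19/6 ≈ 3.1667)
w = -34 (w = 8 - 42 = -34)
a(W) = -1/(3*W) (a(W) = -1/(W + 2*W) = -1/(3*W))
w*a(E) + 71 = -(-34)/(3*19/6) + 71 = -(-34)*6/(3*19) + 71 = -34*(-2/19) + 71 = 68/19 + 71 = 1417/19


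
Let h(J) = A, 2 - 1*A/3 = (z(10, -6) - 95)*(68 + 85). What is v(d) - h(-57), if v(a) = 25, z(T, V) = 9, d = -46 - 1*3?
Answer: -39455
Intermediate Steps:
d = -49 (d = -46 - 3 = -49)
A = 39480 (A = 6 - 3*(9 - 95)*(68 + 85) = 6 - (-258)*153 = 6 - 3*(-13158) = 6 + 39474 = 39480)
h(J) = 39480
v(d) - h(-57) = 25 - 1*39480 = 25 - 39480 = -39455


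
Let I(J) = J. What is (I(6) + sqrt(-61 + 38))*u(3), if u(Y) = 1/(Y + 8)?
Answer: 6/11 + I*sqrt(23)/11 ≈ 0.54545 + 0.43598*I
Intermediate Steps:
u(Y) = 1/(8 + Y)
(I(6) + sqrt(-61 + 38))*u(3) = (6 + sqrt(-61 + 38))/(8 + 3) = (6 + sqrt(-23))/11 = (6 + I*sqrt(23))*(1/11) = 6/11 + I*sqrt(23)/11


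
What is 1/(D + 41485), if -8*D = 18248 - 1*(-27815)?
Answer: 8/285817 ≈ 2.7990e-5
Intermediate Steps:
D = -46063/8 (D = -(18248 - 1*(-27815))/8 = -(18248 + 27815)/8 = -⅛*46063 = -46063/8 ≈ -5757.9)
1/(D + 41485) = 1/(-46063/8 + 41485) = 1/(285817/8) = 8/285817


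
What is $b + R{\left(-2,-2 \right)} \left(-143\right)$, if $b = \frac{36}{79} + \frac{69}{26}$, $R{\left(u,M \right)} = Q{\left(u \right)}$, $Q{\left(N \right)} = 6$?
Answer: $- \frac{1755945}{2054} \approx -854.89$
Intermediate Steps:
$R{\left(u,M \right)} = 6$
$b = \frac{6387}{2054}$ ($b = 36 \cdot \frac{1}{79} + 69 \cdot \frac{1}{26} = \frac{36}{79} + \frac{69}{26} = \frac{6387}{2054} \approx 3.1095$)
$b + R{\left(-2,-2 \right)} \left(-143\right) = \frac{6387}{2054} + 6 \left(-143\right) = \frac{6387}{2054} - 858 = - \frac{1755945}{2054}$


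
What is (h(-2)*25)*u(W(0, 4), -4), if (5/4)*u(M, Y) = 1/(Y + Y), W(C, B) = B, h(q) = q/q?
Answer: -5/2 ≈ -2.5000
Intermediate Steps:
h(q) = 1
u(M, Y) = 2/(5*Y) (u(M, Y) = 4/(5*(Y + Y)) = 4/(5*((2*Y))) = 4*(1/(2*Y))/5 = 2/(5*Y))
(h(-2)*25)*u(W(0, 4), -4) = (1*25)*((⅖)/(-4)) = 25*((⅖)*(-¼)) = 25*(-⅒) = -5/2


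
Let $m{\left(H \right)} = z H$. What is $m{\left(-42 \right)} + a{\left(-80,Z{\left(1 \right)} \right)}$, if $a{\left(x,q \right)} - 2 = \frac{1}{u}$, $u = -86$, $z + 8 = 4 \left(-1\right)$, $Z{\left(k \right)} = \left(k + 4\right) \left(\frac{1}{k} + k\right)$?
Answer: $\frac{43515}{86} \approx 505.99$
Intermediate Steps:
$Z{\left(k \right)} = \left(4 + k\right) \left(k + \frac{1}{k}\right)$
$z = -12$ ($z = -8 + 4 \left(-1\right) = -8 - 4 = -12$)
$a{\left(x,q \right)} = \frac{171}{86}$ ($a{\left(x,q \right)} = 2 + \frac{1}{-86} = 2 - \frac{1}{86} = \frac{171}{86}$)
$m{\left(H \right)} = - 12 H$
$m{\left(-42 \right)} + a{\left(-80,Z{\left(1 \right)} \right)} = \left(-12\right) \left(-42\right) + \frac{171}{86} = 504 + \frac{171}{86} = \frac{43515}{86}$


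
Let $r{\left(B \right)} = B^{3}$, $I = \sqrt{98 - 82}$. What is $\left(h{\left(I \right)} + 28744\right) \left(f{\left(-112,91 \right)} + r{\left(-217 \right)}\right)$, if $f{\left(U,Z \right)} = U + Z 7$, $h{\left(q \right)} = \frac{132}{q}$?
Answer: $-294037285276$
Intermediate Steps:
$I = 4$ ($I = \sqrt{16} = 4$)
$f{\left(U,Z \right)} = U + 7 Z$
$\left(h{\left(I \right)} + 28744\right) \left(f{\left(-112,91 \right)} + r{\left(-217 \right)}\right) = \left(\frac{132}{4} + 28744\right) \left(\left(-112 + 7 \cdot 91\right) + \left(-217\right)^{3}\right) = \left(132 \cdot \frac{1}{4} + 28744\right) \left(\left(-112 + 637\right) - 10218313\right) = \left(33 + 28744\right) \left(525 - 10218313\right) = 28777 \left(-10217788\right) = -294037285276$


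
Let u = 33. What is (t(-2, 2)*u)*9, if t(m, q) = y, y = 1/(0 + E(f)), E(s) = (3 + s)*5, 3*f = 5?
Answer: 891/70 ≈ 12.729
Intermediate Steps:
f = 5/3 (f = (⅓)*5 = 5/3 ≈ 1.6667)
E(s) = 15 + 5*s
y = 3/70 (y = 1/(0 + (15 + 5*(5/3))) = 1/(0 + (15 + 25/3)) = 1/(0 + 70/3) = 1/(70/3) = 3/70 ≈ 0.042857)
t(m, q) = 3/70
(t(-2, 2)*u)*9 = ((3/70)*33)*9 = (99/70)*9 = 891/70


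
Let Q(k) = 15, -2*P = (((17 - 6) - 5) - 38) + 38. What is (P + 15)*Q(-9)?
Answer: 180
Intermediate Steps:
P = -3 (P = -((((17 - 6) - 5) - 38) + 38)/2 = -(((11 - 5) - 38) + 38)/2 = -((6 - 38) + 38)/2 = -(-32 + 38)/2 = -½*6 = -3)
(P + 15)*Q(-9) = (-3 + 15)*15 = 12*15 = 180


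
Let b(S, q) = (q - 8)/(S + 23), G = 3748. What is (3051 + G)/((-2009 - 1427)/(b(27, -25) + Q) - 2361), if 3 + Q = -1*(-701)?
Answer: -18235441/6345599 ≈ -2.8737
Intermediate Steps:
Q = 698 (Q = -3 - 1*(-701) = -3 + 701 = 698)
b(S, q) = (-8 + q)/(23 + S)
(3051 + G)/((-2009 - 1427)/(b(27, -25) + Q) - 2361) = (3051 + 3748)/((-2009 - 1427)/((-8 - 25)/(23 + 27) + 698) - 2361) = 6799/(-3436/(-33/50 + 698) - 2361) = 6799/(-3436/34867/50 - 2361) = 6799/(-3436*50/34867 - 2361) = 6799/(-171800/34867 - 2361) = 6799/(-82492787/34867) = 6799*(-34867/82492787) = -18235441/6345599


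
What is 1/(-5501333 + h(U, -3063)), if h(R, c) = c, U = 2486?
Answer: -1/5504396 ≈ -1.8167e-7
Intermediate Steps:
1/(-5501333 + h(U, -3063)) = 1/(-5501333 - 3063) = 1/(-5504396) = -1/5504396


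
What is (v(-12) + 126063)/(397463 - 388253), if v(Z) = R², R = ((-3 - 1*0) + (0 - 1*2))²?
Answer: 63344/4605 ≈ 13.755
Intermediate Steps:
R = 25 (R = ((-3 + 0) + (0 - 2))² = (-3 - 2)² = (-5)² = 25)
v(Z) = 625 (v(Z) = 25² = 625)
(v(-12) + 126063)/(397463 - 388253) = (625 + 126063)/(397463 - 388253) = 126688/9210 = 126688*(1/9210) = 63344/4605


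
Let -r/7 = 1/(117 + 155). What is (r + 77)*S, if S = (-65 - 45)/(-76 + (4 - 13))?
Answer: 230307/2312 ≈ 99.614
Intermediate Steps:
r = -7/272 (r = -7/(117 + 155) = -7/272 ≈ -0.025735)
S = 22/17 (S = -110/(-76 - 9) = -110/(-85) = -110*(-1/85) = 22/17 ≈ 1.2941)
(r + 77)*S = (-7/272 + 77)*(22/17) = (20937/272)*(22/17) = 230307/2312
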